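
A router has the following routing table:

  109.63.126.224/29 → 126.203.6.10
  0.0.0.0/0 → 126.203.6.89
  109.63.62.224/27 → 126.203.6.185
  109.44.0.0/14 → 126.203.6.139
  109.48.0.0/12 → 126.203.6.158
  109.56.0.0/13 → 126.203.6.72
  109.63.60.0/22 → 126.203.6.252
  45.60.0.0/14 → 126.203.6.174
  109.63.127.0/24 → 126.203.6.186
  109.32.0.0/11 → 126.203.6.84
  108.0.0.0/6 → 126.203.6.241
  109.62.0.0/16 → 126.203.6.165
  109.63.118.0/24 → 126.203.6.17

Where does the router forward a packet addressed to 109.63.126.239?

Routes whose prefix contains 109.63.126.239:
  0.0.0.0/0 (default, matches everything) -> 126.203.6.89
  108.0.0.0/6 (108.0.0.0 - 111.255.255.255) -> 126.203.6.241
  109.32.0.0/11 (109.32.0.0 - 109.63.255.255) -> 126.203.6.84
  109.48.0.0/12 (109.48.0.0 - 109.63.255.255) -> 126.203.6.158
  109.56.0.0/13 (109.56.0.0 - 109.63.255.255) -> 126.203.6.72
More-specific entries that do NOT match:
  109.63.126.224/29 (109.63.126.224 - 109.63.126.231) does not contain 109.63.126.239
  109.63.62.224/27 (109.63.62.224 - 109.63.62.255) does not contain 109.63.126.239
  109.63.127.0/24 (109.63.127.0 - 109.63.127.255) does not contain 109.63.126.239
  109.63.118.0/24 (109.63.118.0 - 109.63.118.255) does not contain 109.63.126.239
  109.63.60.0/22 (109.63.60.0 - 109.63.63.255) does not contain 109.63.126.239
  109.62.0.0/16 (109.62.0.0 - 109.62.255.255) does not contain 109.63.126.239
  109.44.0.0/14 (109.44.0.0 - 109.47.255.255) does not contain 109.63.126.239
  45.60.0.0/14 (45.60.0.0 - 45.63.255.255) does not contain 109.63.126.239
Longest matching prefix is /13 -> next hop 126.203.6.72.

126.203.6.72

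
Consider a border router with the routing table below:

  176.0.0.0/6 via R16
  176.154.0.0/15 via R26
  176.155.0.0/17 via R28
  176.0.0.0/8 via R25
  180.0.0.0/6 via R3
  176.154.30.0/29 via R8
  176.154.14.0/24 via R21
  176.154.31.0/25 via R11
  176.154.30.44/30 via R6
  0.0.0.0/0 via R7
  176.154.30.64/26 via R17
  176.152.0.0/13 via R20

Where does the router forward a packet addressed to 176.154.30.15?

R26

Routes whose prefix contains 176.154.30.15:
  0.0.0.0/0 (default, matches everything) -> R7
  176.0.0.0/6 (176.0.0.0 - 179.255.255.255) -> R16
  176.0.0.0/8 (176.0.0.0 - 176.255.255.255) -> R25
  176.152.0.0/13 (176.152.0.0 - 176.159.255.255) -> R20
  176.154.0.0/15 (176.154.0.0 - 176.155.255.255) -> R26
More-specific entries that do NOT match:
  176.154.30.44/30 (176.154.30.44 - 176.154.30.47) does not contain 176.154.30.15
  176.154.30.0/29 (176.154.30.0 - 176.154.30.7) does not contain 176.154.30.15
  176.154.30.64/26 (176.154.30.64 - 176.154.30.127) does not contain 176.154.30.15
  176.154.31.0/25 (176.154.31.0 - 176.154.31.127) does not contain 176.154.30.15
  176.154.14.0/24 (176.154.14.0 - 176.154.14.255) does not contain 176.154.30.15
  176.155.0.0/17 (176.155.0.0 - 176.155.127.255) does not contain 176.154.30.15
Longest matching prefix is /15 -> next hop R26.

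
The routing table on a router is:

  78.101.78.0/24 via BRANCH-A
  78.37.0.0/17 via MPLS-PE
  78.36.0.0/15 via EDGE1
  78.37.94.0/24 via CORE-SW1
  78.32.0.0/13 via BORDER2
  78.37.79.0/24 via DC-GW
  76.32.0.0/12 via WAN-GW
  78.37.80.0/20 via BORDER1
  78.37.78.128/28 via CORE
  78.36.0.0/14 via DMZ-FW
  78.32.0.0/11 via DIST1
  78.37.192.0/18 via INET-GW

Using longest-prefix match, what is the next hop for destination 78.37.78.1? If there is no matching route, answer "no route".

Routes whose prefix contains 78.37.78.1:
  78.32.0.0/11 (78.32.0.0 - 78.63.255.255) -> DIST1
  78.32.0.0/13 (78.32.0.0 - 78.39.255.255) -> BORDER2
  78.36.0.0/14 (78.36.0.0 - 78.39.255.255) -> DMZ-FW
  78.36.0.0/15 (78.36.0.0 - 78.37.255.255) -> EDGE1
  78.37.0.0/17 (78.37.0.0 - 78.37.127.255) -> MPLS-PE
More-specific entries that do NOT match:
  78.37.78.128/28 (78.37.78.128 - 78.37.78.143) does not contain 78.37.78.1
  78.101.78.0/24 (78.101.78.0 - 78.101.78.255) does not contain 78.37.78.1
  78.37.94.0/24 (78.37.94.0 - 78.37.94.255) does not contain 78.37.78.1
  78.37.79.0/24 (78.37.79.0 - 78.37.79.255) does not contain 78.37.78.1
  78.37.80.0/20 (78.37.80.0 - 78.37.95.255) does not contain 78.37.78.1
  78.37.192.0/18 (78.37.192.0 - 78.37.255.255) does not contain 78.37.78.1
Longest matching prefix is /17 -> next hop MPLS-PE.

MPLS-PE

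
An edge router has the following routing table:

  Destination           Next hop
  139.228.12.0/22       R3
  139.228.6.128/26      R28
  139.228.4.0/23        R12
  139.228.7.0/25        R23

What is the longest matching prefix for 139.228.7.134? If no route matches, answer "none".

none

139.228.7.134 is outside every listed prefix and there is no default route.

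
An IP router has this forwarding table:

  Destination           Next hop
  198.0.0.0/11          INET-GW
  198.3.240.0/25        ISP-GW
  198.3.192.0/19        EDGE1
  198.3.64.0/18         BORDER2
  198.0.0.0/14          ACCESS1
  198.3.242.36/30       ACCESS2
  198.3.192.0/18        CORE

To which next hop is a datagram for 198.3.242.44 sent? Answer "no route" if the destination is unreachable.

Routes whose prefix contains 198.3.242.44:
  198.0.0.0/11 (198.0.0.0 - 198.31.255.255) -> INET-GW
  198.0.0.0/14 (198.0.0.0 - 198.3.255.255) -> ACCESS1
  198.3.192.0/18 (198.3.192.0 - 198.3.255.255) -> CORE
More-specific entries that do NOT match:
  198.3.242.36/30 (198.3.242.36 - 198.3.242.39) does not contain 198.3.242.44
  198.3.240.0/25 (198.3.240.0 - 198.3.240.127) does not contain 198.3.242.44
  198.3.192.0/19 (198.3.192.0 - 198.3.223.255) does not contain 198.3.242.44
Longest matching prefix is /18 -> next hop CORE.

CORE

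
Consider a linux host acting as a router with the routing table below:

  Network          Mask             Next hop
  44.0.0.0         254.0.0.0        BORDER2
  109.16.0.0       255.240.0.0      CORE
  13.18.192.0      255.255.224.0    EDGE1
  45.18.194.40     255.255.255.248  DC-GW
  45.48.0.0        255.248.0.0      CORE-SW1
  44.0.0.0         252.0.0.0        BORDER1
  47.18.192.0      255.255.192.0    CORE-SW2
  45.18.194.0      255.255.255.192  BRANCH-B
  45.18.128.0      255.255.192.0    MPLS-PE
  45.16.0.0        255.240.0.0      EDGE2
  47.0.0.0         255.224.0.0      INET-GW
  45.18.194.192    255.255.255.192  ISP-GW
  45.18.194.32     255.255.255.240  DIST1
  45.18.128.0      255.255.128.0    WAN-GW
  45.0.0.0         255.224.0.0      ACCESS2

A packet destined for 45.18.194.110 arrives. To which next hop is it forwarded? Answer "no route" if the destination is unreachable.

Routes whose prefix contains 45.18.194.110:
  44.0.0.0/6 (44.0.0.0 - 47.255.255.255) -> BORDER1
  44.0.0.0/7 (44.0.0.0 - 45.255.255.255) -> BORDER2
  45.0.0.0/11 (45.0.0.0 - 45.31.255.255) -> ACCESS2
  45.16.0.0/12 (45.16.0.0 - 45.31.255.255) -> EDGE2
  45.18.128.0/17 (45.18.128.0 - 45.18.255.255) -> WAN-GW
More-specific entries that do NOT match:
  45.18.194.40/29 (45.18.194.40 - 45.18.194.47) does not contain 45.18.194.110
  45.18.194.32/28 (45.18.194.32 - 45.18.194.47) does not contain 45.18.194.110
  45.18.194.0/26 (45.18.194.0 - 45.18.194.63) does not contain 45.18.194.110
  45.18.194.192/26 (45.18.194.192 - 45.18.194.255) does not contain 45.18.194.110
  13.18.192.0/19 (13.18.192.0 - 13.18.223.255) does not contain 45.18.194.110
  47.18.192.0/18 (47.18.192.0 - 47.18.255.255) does not contain 45.18.194.110
  45.18.128.0/18 (45.18.128.0 - 45.18.191.255) does not contain 45.18.194.110
Longest matching prefix is /17 -> next hop WAN-GW.

WAN-GW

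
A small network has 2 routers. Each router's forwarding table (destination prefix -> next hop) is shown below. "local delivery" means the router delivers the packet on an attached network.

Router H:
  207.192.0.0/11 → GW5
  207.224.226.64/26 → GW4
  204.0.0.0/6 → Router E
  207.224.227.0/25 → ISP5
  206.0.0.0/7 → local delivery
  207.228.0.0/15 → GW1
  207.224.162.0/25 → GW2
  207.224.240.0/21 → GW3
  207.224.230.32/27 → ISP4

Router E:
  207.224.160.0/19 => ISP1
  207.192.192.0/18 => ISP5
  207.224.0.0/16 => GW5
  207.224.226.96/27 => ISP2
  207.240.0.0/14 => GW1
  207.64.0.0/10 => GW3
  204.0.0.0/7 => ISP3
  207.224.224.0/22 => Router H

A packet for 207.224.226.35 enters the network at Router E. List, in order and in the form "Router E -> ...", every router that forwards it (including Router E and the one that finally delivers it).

Router E -> Router H

At Router E: longest match for 207.224.226.35 is 207.224.224.0/22 -> Router H
At Router H: longest match for 207.224.226.35 is 206.0.0.0/7 -> local delivery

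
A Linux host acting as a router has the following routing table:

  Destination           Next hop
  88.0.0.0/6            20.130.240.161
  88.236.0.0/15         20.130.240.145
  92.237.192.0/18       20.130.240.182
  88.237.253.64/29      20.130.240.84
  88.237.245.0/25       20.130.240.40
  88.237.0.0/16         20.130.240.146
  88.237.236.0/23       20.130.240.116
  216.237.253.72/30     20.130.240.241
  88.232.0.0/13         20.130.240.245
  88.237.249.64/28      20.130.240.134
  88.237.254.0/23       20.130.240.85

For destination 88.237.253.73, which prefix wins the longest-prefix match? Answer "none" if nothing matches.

88.237.0.0/16

Entries matching 88.237.253.73:
  88.0.0.0/6 (88.0.0.0 - 91.255.255.255)
  88.232.0.0/13 (88.232.0.0 - 88.239.255.255)
  88.236.0.0/15 (88.236.0.0 - 88.237.255.255)
  88.237.0.0/16 (88.237.0.0 - 88.237.255.255)
Most specific is 88.237.0.0/16.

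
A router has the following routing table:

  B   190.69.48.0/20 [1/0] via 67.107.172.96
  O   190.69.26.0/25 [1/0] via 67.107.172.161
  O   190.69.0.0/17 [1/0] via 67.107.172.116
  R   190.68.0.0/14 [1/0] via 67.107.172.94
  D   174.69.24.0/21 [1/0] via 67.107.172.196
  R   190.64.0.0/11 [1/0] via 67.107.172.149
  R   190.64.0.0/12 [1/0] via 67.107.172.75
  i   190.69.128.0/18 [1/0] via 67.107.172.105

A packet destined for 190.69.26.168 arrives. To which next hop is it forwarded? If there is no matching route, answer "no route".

67.107.172.116

Routes whose prefix contains 190.69.26.168:
  190.64.0.0/11 (190.64.0.0 - 190.95.255.255) -> 67.107.172.149
  190.64.0.0/12 (190.64.0.0 - 190.79.255.255) -> 67.107.172.75
  190.68.0.0/14 (190.68.0.0 - 190.71.255.255) -> 67.107.172.94
  190.69.0.0/17 (190.69.0.0 - 190.69.127.255) -> 67.107.172.116
More-specific entries that do NOT match:
  190.69.26.0/25 (190.69.26.0 - 190.69.26.127) does not contain 190.69.26.168
  174.69.24.0/21 (174.69.24.0 - 174.69.31.255) does not contain 190.69.26.168
  190.69.48.0/20 (190.69.48.0 - 190.69.63.255) does not contain 190.69.26.168
  190.69.128.0/18 (190.69.128.0 - 190.69.191.255) does not contain 190.69.26.168
Longest matching prefix is /17 -> next hop 67.107.172.116.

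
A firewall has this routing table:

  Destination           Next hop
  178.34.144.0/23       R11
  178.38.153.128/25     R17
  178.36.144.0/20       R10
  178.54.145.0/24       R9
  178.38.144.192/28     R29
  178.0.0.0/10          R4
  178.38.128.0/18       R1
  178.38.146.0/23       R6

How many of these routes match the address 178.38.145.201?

2

Prefixes containing 178.38.145.201:
  178.0.0.0/10 (178.0.0.0 - 178.63.255.255)
  178.38.128.0/18 (178.38.128.0 - 178.38.191.255)
Total matching entries: 2.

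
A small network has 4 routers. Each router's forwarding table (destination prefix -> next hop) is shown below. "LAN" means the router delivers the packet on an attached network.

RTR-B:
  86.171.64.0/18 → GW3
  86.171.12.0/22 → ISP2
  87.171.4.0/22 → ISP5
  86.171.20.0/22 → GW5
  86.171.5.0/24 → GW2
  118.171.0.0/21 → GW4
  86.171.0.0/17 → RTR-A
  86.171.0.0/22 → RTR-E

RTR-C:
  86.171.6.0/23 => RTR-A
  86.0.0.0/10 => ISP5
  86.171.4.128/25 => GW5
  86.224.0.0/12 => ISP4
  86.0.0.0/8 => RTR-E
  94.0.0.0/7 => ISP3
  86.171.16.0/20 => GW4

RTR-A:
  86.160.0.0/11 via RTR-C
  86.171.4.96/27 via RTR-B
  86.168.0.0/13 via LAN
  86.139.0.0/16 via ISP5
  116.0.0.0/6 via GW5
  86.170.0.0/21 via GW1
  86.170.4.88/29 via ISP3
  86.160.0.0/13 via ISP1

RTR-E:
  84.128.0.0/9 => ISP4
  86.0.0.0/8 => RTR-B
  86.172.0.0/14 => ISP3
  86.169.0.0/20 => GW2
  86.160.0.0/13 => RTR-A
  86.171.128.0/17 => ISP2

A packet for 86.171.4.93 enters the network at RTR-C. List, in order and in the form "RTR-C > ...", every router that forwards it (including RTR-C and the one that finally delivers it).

RTR-C > RTR-E > RTR-B > RTR-A

At RTR-C: longest match for 86.171.4.93 is 86.0.0.0/8 -> RTR-E
At RTR-E: longest match for 86.171.4.93 is 86.0.0.0/8 -> RTR-B
At RTR-B: longest match for 86.171.4.93 is 86.171.0.0/17 -> RTR-A
At RTR-A: longest match for 86.171.4.93 is 86.168.0.0/13 -> LAN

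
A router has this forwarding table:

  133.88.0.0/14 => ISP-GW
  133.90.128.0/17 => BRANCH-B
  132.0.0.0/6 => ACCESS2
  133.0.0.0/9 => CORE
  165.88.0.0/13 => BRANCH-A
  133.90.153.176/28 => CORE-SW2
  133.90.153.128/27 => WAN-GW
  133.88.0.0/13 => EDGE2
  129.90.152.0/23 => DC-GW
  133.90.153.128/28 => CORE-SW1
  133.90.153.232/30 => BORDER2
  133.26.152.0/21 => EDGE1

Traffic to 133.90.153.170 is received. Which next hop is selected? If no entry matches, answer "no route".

Routes whose prefix contains 133.90.153.170:
  132.0.0.0/6 (132.0.0.0 - 135.255.255.255) -> ACCESS2
  133.0.0.0/9 (133.0.0.0 - 133.127.255.255) -> CORE
  133.88.0.0/13 (133.88.0.0 - 133.95.255.255) -> EDGE2
  133.88.0.0/14 (133.88.0.0 - 133.91.255.255) -> ISP-GW
  133.90.128.0/17 (133.90.128.0 - 133.90.255.255) -> BRANCH-B
More-specific entries that do NOT match:
  133.90.153.232/30 (133.90.153.232 - 133.90.153.235) does not contain 133.90.153.170
  133.90.153.176/28 (133.90.153.176 - 133.90.153.191) does not contain 133.90.153.170
  133.90.153.128/28 (133.90.153.128 - 133.90.153.143) does not contain 133.90.153.170
  133.90.153.128/27 (133.90.153.128 - 133.90.153.159) does not contain 133.90.153.170
  129.90.152.0/23 (129.90.152.0 - 129.90.153.255) does not contain 133.90.153.170
  133.26.152.0/21 (133.26.152.0 - 133.26.159.255) does not contain 133.90.153.170
Longest matching prefix is /17 -> next hop BRANCH-B.

BRANCH-B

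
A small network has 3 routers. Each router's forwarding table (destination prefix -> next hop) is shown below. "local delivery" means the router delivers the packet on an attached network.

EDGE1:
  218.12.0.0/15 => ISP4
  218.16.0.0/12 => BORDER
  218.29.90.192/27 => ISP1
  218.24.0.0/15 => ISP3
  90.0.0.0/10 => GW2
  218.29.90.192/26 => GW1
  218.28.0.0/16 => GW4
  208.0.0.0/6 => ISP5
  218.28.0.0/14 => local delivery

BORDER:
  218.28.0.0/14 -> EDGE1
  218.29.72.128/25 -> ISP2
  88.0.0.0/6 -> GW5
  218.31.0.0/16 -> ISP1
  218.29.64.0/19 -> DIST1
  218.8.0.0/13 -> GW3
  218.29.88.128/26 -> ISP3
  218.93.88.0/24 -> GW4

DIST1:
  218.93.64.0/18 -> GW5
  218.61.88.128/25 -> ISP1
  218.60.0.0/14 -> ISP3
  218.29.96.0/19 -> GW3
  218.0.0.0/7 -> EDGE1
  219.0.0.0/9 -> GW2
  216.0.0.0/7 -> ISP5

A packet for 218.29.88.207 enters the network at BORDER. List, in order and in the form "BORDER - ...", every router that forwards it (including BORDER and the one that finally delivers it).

At BORDER: longest match for 218.29.88.207 is 218.29.64.0/19 -> DIST1
At DIST1: longest match for 218.29.88.207 is 218.0.0.0/7 -> EDGE1
At EDGE1: longest match for 218.29.88.207 is 218.28.0.0/14 -> local delivery

BORDER - DIST1 - EDGE1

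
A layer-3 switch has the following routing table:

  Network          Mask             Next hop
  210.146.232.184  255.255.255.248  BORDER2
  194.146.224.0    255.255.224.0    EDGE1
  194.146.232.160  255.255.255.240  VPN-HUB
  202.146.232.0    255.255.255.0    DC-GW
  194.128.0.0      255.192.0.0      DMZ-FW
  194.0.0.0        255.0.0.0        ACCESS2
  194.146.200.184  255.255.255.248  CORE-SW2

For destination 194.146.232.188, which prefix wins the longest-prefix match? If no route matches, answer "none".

194.146.224.0/19

Entries matching 194.146.232.188:
  194.0.0.0/8 (194.0.0.0 - 194.255.255.255)
  194.128.0.0/10 (194.128.0.0 - 194.191.255.255)
  194.146.224.0/19 (194.146.224.0 - 194.146.255.255)
Most specific is 194.146.224.0/19.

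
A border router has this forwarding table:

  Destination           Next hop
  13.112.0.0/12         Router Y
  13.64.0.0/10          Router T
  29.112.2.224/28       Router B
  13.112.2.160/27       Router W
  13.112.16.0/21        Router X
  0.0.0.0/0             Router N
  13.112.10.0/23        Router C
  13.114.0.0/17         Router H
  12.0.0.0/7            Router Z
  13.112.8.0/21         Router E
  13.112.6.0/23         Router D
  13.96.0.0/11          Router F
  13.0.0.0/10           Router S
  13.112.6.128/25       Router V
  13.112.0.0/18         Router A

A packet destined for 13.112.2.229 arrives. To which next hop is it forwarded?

Router A

Routes whose prefix contains 13.112.2.229:
  0.0.0.0/0 (default, matches everything) -> Router N
  12.0.0.0/7 (12.0.0.0 - 13.255.255.255) -> Router Z
  13.64.0.0/10 (13.64.0.0 - 13.127.255.255) -> Router T
  13.96.0.0/11 (13.96.0.0 - 13.127.255.255) -> Router F
  13.112.0.0/12 (13.112.0.0 - 13.127.255.255) -> Router Y
  13.112.0.0/18 (13.112.0.0 - 13.112.63.255) -> Router A
More-specific entries that do NOT match:
  29.112.2.224/28 (29.112.2.224 - 29.112.2.239) does not contain 13.112.2.229
  13.112.2.160/27 (13.112.2.160 - 13.112.2.191) does not contain 13.112.2.229
  13.112.6.128/25 (13.112.6.128 - 13.112.6.255) does not contain 13.112.2.229
  13.112.10.0/23 (13.112.10.0 - 13.112.11.255) does not contain 13.112.2.229
  13.112.6.0/23 (13.112.6.0 - 13.112.7.255) does not contain 13.112.2.229
  13.112.16.0/21 (13.112.16.0 - 13.112.23.255) does not contain 13.112.2.229
  13.112.8.0/21 (13.112.8.0 - 13.112.15.255) does not contain 13.112.2.229
Longest matching prefix is /18 -> next hop Router A.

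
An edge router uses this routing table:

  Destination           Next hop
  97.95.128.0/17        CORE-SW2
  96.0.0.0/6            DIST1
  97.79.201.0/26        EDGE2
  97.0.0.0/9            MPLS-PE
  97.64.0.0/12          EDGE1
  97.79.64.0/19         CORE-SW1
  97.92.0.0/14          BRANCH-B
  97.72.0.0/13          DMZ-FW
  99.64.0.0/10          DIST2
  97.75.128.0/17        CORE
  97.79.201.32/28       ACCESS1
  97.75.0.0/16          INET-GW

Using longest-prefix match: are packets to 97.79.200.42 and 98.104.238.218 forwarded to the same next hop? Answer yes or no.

97.79.200.42: longest match 97.72.0.0/13 -> DMZ-FW
98.104.238.218: longest match 96.0.0.0/6 -> DIST1

no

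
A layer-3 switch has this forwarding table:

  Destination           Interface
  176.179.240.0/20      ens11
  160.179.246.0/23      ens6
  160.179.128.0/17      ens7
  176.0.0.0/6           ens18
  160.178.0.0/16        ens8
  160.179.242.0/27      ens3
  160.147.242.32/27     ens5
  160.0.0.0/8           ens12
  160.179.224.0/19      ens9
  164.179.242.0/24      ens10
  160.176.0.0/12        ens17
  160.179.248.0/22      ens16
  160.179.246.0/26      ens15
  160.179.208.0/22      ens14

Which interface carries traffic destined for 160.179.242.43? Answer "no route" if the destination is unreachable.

Routes whose prefix contains 160.179.242.43:
  160.0.0.0/8 (160.0.0.0 - 160.255.255.255) -> ens12
  160.176.0.0/12 (160.176.0.0 - 160.191.255.255) -> ens17
  160.179.128.0/17 (160.179.128.0 - 160.179.255.255) -> ens7
  160.179.224.0/19 (160.179.224.0 - 160.179.255.255) -> ens9
More-specific entries that do NOT match:
  160.179.242.0/27 (160.179.242.0 - 160.179.242.31) does not contain 160.179.242.43
  160.147.242.32/27 (160.147.242.32 - 160.147.242.63) does not contain 160.179.242.43
  160.179.246.0/26 (160.179.246.0 - 160.179.246.63) does not contain 160.179.242.43
  164.179.242.0/24 (164.179.242.0 - 164.179.242.255) does not contain 160.179.242.43
  160.179.246.0/23 (160.179.246.0 - 160.179.247.255) does not contain 160.179.242.43
  160.179.248.0/22 (160.179.248.0 - 160.179.251.255) does not contain 160.179.242.43
  160.179.208.0/22 (160.179.208.0 - 160.179.211.255) does not contain 160.179.242.43
  176.179.240.0/20 (176.179.240.0 - 176.179.255.255) does not contain 160.179.242.43
Longest matching prefix is /19 -> interface ens9.

ens9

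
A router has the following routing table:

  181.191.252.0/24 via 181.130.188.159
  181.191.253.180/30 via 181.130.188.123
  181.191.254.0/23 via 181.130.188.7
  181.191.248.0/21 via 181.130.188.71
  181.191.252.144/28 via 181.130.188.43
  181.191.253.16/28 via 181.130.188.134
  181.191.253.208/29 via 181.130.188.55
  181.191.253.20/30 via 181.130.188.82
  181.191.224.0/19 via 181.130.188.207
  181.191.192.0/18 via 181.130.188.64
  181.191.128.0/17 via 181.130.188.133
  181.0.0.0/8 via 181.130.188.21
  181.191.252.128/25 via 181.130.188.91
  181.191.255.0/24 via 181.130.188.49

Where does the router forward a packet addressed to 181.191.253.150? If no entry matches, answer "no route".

181.130.188.71

Routes whose prefix contains 181.191.253.150:
  181.0.0.0/8 (181.0.0.0 - 181.255.255.255) -> 181.130.188.21
  181.191.128.0/17 (181.191.128.0 - 181.191.255.255) -> 181.130.188.133
  181.191.192.0/18 (181.191.192.0 - 181.191.255.255) -> 181.130.188.64
  181.191.224.0/19 (181.191.224.0 - 181.191.255.255) -> 181.130.188.207
  181.191.248.0/21 (181.191.248.0 - 181.191.255.255) -> 181.130.188.71
More-specific entries that do NOT match:
  181.191.253.180/30 (181.191.253.180 - 181.191.253.183) does not contain 181.191.253.150
  181.191.253.20/30 (181.191.253.20 - 181.191.253.23) does not contain 181.191.253.150
  181.191.253.208/29 (181.191.253.208 - 181.191.253.215) does not contain 181.191.253.150
  181.191.252.144/28 (181.191.252.144 - 181.191.252.159) does not contain 181.191.253.150
  181.191.253.16/28 (181.191.253.16 - 181.191.253.31) does not contain 181.191.253.150
  181.191.252.128/25 (181.191.252.128 - 181.191.252.255) does not contain 181.191.253.150
  181.191.252.0/24 (181.191.252.0 - 181.191.252.255) does not contain 181.191.253.150
  181.191.255.0/24 (181.191.255.0 - 181.191.255.255) does not contain 181.191.253.150
  181.191.254.0/23 (181.191.254.0 - 181.191.255.255) does not contain 181.191.253.150
Longest matching prefix is /21 -> next hop 181.130.188.71.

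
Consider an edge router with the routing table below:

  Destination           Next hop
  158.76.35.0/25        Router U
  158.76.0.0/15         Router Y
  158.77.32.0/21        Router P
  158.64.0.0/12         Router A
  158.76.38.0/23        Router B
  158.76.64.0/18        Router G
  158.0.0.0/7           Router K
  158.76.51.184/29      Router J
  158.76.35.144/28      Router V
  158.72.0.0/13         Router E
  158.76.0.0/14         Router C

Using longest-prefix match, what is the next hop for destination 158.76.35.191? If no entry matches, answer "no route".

Routes whose prefix contains 158.76.35.191:
  158.0.0.0/7 (158.0.0.0 - 159.255.255.255) -> Router K
  158.64.0.0/12 (158.64.0.0 - 158.79.255.255) -> Router A
  158.72.0.0/13 (158.72.0.0 - 158.79.255.255) -> Router E
  158.76.0.0/14 (158.76.0.0 - 158.79.255.255) -> Router C
  158.76.0.0/15 (158.76.0.0 - 158.77.255.255) -> Router Y
More-specific entries that do NOT match:
  158.76.51.184/29 (158.76.51.184 - 158.76.51.191) does not contain 158.76.35.191
  158.76.35.144/28 (158.76.35.144 - 158.76.35.159) does not contain 158.76.35.191
  158.76.35.0/25 (158.76.35.0 - 158.76.35.127) does not contain 158.76.35.191
  158.76.38.0/23 (158.76.38.0 - 158.76.39.255) does not contain 158.76.35.191
  158.77.32.0/21 (158.77.32.0 - 158.77.39.255) does not contain 158.76.35.191
  158.76.64.0/18 (158.76.64.0 - 158.76.127.255) does not contain 158.76.35.191
Longest matching prefix is /15 -> next hop Router Y.

Router Y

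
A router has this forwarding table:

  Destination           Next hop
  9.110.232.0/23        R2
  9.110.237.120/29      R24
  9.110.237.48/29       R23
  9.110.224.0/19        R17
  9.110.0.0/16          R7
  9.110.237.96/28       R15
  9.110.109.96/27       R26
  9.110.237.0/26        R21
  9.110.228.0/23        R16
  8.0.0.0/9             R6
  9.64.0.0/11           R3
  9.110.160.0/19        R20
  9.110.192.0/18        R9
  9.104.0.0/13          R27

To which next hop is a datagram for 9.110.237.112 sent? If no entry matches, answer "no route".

R17

Routes whose prefix contains 9.110.237.112:
  9.104.0.0/13 (9.104.0.0 - 9.111.255.255) -> R27
  9.110.0.0/16 (9.110.0.0 - 9.110.255.255) -> R7
  9.110.192.0/18 (9.110.192.0 - 9.110.255.255) -> R9
  9.110.224.0/19 (9.110.224.0 - 9.110.255.255) -> R17
More-specific entries that do NOT match:
  9.110.237.120/29 (9.110.237.120 - 9.110.237.127) does not contain 9.110.237.112
  9.110.237.48/29 (9.110.237.48 - 9.110.237.55) does not contain 9.110.237.112
  9.110.237.96/28 (9.110.237.96 - 9.110.237.111) does not contain 9.110.237.112
  9.110.109.96/27 (9.110.109.96 - 9.110.109.127) does not contain 9.110.237.112
  9.110.237.0/26 (9.110.237.0 - 9.110.237.63) does not contain 9.110.237.112
  9.110.232.0/23 (9.110.232.0 - 9.110.233.255) does not contain 9.110.237.112
  9.110.228.0/23 (9.110.228.0 - 9.110.229.255) does not contain 9.110.237.112
Longest matching prefix is /19 -> next hop R17.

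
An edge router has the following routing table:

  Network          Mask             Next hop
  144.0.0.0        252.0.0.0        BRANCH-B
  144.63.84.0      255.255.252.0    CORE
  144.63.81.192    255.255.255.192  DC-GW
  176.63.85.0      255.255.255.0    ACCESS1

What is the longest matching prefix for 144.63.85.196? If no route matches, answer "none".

144.63.84.0/22

Entries matching 144.63.85.196:
  144.0.0.0/6 (144.0.0.0 - 147.255.255.255)
  144.63.84.0/22 (144.63.84.0 - 144.63.87.255)
Most specific is 144.63.84.0/22.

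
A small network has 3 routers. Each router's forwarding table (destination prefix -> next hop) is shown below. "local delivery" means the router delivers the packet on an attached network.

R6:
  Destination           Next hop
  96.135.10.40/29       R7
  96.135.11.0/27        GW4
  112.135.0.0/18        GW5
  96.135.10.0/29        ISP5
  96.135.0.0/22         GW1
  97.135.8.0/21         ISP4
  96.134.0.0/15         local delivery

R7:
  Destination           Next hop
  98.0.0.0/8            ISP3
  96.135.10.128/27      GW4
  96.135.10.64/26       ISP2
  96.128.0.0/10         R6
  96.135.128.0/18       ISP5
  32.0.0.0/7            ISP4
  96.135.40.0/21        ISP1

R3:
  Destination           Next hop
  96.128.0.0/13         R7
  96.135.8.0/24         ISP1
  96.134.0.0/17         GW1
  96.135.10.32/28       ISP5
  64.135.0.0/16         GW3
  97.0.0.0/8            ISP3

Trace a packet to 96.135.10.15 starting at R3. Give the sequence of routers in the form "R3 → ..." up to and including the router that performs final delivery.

At R3: longest match for 96.135.10.15 is 96.128.0.0/13 -> R7
At R7: longest match for 96.135.10.15 is 96.128.0.0/10 -> R6
At R6: longest match for 96.135.10.15 is 96.134.0.0/15 -> local delivery

R3 → R7 → R6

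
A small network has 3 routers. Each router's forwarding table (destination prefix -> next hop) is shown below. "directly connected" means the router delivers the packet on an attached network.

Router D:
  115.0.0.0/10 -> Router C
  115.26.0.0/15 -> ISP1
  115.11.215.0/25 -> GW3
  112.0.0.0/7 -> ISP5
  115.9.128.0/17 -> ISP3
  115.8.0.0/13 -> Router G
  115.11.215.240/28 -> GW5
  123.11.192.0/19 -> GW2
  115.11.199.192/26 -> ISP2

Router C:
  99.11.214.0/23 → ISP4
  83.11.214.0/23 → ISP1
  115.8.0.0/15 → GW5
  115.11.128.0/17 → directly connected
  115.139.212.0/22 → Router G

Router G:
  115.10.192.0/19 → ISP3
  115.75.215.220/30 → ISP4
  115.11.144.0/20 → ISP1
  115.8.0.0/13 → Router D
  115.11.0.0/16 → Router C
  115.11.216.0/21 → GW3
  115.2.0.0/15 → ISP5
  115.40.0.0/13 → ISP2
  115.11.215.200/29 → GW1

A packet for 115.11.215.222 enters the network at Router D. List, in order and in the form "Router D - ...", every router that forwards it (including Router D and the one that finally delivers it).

At Router D: longest match for 115.11.215.222 is 115.8.0.0/13 -> Router G
At Router G: longest match for 115.11.215.222 is 115.11.0.0/16 -> Router C
At Router C: longest match for 115.11.215.222 is 115.11.128.0/17 -> directly connected

Router D - Router G - Router C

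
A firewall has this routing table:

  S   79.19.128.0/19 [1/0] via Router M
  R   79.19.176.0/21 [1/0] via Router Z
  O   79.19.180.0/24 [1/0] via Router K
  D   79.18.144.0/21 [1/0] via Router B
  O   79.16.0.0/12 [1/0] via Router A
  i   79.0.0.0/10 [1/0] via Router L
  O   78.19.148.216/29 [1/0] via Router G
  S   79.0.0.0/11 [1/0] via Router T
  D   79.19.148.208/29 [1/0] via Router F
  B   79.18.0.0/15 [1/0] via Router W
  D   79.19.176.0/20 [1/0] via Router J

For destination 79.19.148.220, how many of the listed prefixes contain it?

Prefixes containing 79.19.148.220:
  79.0.0.0/10 (79.0.0.0 - 79.63.255.255)
  79.0.0.0/11 (79.0.0.0 - 79.31.255.255)
  79.16.0.0/12 (79.16.0.0 - 79.31.255.255)
  79.18.0.0/15 (79.18.0.0 - 79.19.255.255)
  79.19.128.0/19 (79.19.128.0 - 79.19.159.255)
Total matching entries: 5.

5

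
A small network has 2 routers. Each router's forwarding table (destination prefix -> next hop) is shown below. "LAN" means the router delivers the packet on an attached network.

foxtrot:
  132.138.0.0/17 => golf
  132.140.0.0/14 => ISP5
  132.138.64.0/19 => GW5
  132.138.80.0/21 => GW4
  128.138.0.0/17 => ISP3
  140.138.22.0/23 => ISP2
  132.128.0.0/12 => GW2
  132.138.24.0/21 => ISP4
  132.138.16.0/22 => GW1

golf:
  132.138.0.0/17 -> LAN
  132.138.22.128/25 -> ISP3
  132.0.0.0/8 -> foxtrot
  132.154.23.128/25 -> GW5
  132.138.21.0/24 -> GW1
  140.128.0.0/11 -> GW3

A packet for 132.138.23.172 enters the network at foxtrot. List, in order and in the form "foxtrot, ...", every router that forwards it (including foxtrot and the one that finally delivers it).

At foxtrot: longest match for 132.138.23.172 is 132.138.0.0/17 -> golf
At golf: longest match for 132.138.23.172 is 132.138.0.0/17 -> LAN

foxtrot, golf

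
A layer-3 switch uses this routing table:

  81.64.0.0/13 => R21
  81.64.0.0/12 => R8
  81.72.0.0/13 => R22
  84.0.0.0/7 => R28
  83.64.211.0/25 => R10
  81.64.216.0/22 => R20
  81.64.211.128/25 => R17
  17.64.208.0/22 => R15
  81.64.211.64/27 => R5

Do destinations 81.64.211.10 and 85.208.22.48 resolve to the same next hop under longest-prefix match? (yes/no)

no

81.64.211.10: longest match 81.64.0.0/13 -> R21
85.208.22.48: longest match 84.0.0.0/7 -> R28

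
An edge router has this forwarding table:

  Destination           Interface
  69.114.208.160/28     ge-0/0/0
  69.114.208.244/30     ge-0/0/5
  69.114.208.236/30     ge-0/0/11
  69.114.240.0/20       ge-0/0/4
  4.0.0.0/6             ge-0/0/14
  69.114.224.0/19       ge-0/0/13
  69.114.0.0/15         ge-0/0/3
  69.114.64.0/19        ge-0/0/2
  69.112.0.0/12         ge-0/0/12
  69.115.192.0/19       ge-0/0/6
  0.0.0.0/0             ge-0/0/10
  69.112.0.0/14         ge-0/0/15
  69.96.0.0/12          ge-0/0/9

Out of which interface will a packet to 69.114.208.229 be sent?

ge-0/0/3

Routes whose prefix contains 69.114.208.229:
  0.0.0.0/0 (default, matches everything) -> ge-0/0/10
  69.112.0.0/12 (69.112.0.0 - 69.127.255.255) -> ge-0/0/12
  69.112.0.0/14 (69.112.0.0 - 69.115.255.255) -> ge-0/0/15
  69.114.0.0/15 (69.114.0.0 - 69.115.255.255) -> ge-0/0/3
More-specific entries that do NOT match:
  69.114.208.244/30 (69.114.208.244 - 69.114.208.247) does not contain 69.114.208.229
  69.114.208.236/30 (69.114.208.236 - 69.114.208.239) does not contain 69.114.208.229
  69.114.208.160/28 (69.114.208.160 - 69.114.208.175) does not contain 69.114.208.229
  69.114.240.0/20 (69.114.240.0 - 69.114.255.255) does not contain 69.114.208.229
  69.114.224.0/19 (69.114.224.0 - 69.114.255.255) does not contain 69.114.208.229
  69.114.64.0/19 (69.114.64.0 - 69.114.95.255) does not contain 69.114.208.229
  69.115.192.0/19 (69.115.192.0 - 69.115.223.255) does not contain 69.114.208.229
Longest matching prefix is /15 -> interface ge-0/0/3.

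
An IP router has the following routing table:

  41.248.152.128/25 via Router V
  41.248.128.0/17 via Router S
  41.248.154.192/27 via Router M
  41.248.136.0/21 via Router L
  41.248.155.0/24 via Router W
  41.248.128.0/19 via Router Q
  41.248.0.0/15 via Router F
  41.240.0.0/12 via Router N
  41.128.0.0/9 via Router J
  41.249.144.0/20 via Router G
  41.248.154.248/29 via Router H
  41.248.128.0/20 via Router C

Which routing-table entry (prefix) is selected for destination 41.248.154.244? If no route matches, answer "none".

41.248.128.0/19

Entries matching 41.248.154.244:
  41.128.0.0/9 (41.128.0.0 - 41.255.255.255)
  41.240.0.0/12 (41.240.0.0 - 41.255.255.255)
  41.248.0.0/15 (41.248.0.0 - 41.249.255.255)
  41.248.128.0/17 (41.248.128.0 - 41.248.255.255)
  41.248.128.0/19 (41.248.128.0 - 41.248.159.255)
Most specific is 41.248.128.0/19.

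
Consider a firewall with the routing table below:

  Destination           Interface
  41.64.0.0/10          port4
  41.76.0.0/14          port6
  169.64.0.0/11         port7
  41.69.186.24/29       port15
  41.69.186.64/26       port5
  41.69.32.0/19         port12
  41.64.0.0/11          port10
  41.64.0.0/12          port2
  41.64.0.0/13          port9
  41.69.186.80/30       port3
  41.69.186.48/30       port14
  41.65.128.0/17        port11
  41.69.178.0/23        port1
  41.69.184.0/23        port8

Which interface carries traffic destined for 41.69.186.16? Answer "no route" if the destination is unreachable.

Routes whose prefix contains 41.69.186.16:
  41.64.0.0/10 (41.64.0.0 - 41.127.255.255) -> port4
  41.64.0.0/11 (41.64.0.0 - 41.95.255.255) -> port10
  41.64.0.0/12 (41.64.0.0 - 41.79.255.255) -> port2
  41.64.0.0/13 (41.64.0.0 - 41.71.255.255) -> port9
More-specific entries that do NOT match:
  41.69.186.80/30 (41.69.186.80 - 41.69.186.83) does not contain 41.69.186.16
  41.69.186.48/30 (41.69.186.48 - 41.69.186.51) does not contain 41.69.186.16
  41.69.186.24/29 (41.69.186.24 - 41.69.186.31) does not contain 41.69.186.16
  41.69.186.64/26 (41.69.186.64 - 41.69.186.127) does not contain 41.69.186.16
  41.69.178.0/23 (41.69.178.0 - 41.69.179.255) does not contain 41.69.186.16
  41.69.184.0/23 (41.69.184.0 - 41.69.185.255) does not contain 41.69.186.16
  41.69.32.0/19 (41.69.32.0 - 41.69.63.255) does not contain 41.69.186.16
  41.65.128.0/17 (41.65.128.0 - 41.65.255.255) does not contain 41.69.186.16
  41.76.0.0/14 (41.76.0.0 - 41.79.255.255) does not contain 41.69.186.16
Longest matching prefix is /13 -> interface port9.

port9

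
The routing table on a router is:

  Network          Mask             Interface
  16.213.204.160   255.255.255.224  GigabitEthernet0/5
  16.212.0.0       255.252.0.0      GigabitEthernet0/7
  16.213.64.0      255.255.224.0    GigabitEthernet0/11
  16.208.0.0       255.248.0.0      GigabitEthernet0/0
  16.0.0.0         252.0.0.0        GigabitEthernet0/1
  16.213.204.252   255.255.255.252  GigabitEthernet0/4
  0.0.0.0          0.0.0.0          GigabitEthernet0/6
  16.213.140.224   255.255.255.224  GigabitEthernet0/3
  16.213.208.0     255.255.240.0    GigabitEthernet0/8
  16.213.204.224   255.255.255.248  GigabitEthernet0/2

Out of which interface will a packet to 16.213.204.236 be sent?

Routes whose prefix contains 16.213.204.236:
  0.0.0.0/0 (default, matches everything) -> GigabitEthernet0/6
  16.0.0.0/6 (16.0.0.0 - 19.255.255.255) -> GigabitEthernet0/1
  16.208.0.0/13 (16.208.0.0 - 16.215.255.255) -> GigabitEthernet0/0
  16.212.0.0/14 (16.212.0.0 - 16.215.255.255) -> GigabitEthernet0/7
More-specific entries that do NOT match:
  16.213.204.252/30 (16.213.204.252 - 16.213.204.255) does not contain 16.213.204.236
  16.213.204.224/29 (16.213.204.224 - 16.213.204.231) does not contain 16.213.204.236
  16.213.204.160/27 (16.213.204.160 - 16.213.204.191) does not contain 16.213.204.236
  16.213.140.224/27 (16.213.140.224 - 16.213.140.255) does not contain 16.213.204.236
  16.213.208.0/20 (16.213.208.0 - 16.213.223.255) does not contain 16.213.204.236
  16.213.64.0/19 (16.213.64.0 - 16.213.95.255) does not contain 16.213.204.236
Longest matching prefix is /14 -> interface GigabitEthernet0/7.

GigabitEthernet0/7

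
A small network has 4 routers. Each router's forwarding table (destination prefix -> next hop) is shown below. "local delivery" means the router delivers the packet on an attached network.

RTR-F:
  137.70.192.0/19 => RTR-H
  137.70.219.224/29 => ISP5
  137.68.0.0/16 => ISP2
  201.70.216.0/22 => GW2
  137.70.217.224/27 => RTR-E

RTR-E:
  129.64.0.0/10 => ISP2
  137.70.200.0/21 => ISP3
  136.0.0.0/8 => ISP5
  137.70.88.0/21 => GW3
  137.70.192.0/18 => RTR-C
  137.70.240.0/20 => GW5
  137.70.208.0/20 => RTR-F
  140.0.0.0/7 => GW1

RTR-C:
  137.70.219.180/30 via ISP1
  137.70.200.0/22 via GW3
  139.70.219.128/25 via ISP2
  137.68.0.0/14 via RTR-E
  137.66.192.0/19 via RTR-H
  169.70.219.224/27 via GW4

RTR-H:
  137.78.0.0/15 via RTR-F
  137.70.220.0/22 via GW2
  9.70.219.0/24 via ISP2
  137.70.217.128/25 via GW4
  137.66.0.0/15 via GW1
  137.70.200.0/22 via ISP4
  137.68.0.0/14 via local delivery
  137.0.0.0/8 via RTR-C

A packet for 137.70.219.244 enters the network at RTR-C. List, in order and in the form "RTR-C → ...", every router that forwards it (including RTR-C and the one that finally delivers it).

At RTR-C: longest match for 137.70.219.244 is 137.68.0.0/14 -> RTR-E
At RTR-E: longest match for 137.70.219.244 is 137.70.208.0/20 -> RTR-F
At RTR-F: longest match for 137.70.219.244 is 137.70.192.0/19 -> RTR-H
At RTR-H: longest match for 137.70.219.244 is 137.68.0.0/14 -> local delivery

RTR-C → RTR-E → RTR-F → RTR-H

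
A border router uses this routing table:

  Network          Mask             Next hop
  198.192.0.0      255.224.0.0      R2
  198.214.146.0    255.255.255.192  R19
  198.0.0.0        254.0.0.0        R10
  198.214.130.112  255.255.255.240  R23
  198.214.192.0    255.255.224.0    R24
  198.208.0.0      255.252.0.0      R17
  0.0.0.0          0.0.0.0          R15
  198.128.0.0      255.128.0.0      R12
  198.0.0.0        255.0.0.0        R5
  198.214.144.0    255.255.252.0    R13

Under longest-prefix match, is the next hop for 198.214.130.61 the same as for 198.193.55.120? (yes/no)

198.214.130.61: longest match 198.192.0.0/11 -> R2
198.193.55.120: longest match 198.192.0.0/11 -> R2

yes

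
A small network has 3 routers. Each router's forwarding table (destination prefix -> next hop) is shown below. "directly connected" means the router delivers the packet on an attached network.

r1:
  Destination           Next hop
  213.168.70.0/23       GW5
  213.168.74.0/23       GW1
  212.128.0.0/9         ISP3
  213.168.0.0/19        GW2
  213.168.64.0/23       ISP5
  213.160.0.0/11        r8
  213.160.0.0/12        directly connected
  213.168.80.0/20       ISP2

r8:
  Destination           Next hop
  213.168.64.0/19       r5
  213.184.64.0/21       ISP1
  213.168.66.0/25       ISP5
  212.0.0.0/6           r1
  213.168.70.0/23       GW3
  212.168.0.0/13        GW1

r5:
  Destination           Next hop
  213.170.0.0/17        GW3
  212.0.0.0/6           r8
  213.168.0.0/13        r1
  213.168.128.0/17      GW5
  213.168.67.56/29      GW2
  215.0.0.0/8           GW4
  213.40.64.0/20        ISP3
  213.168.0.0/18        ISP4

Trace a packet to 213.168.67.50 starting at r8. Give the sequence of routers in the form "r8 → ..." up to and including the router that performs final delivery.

r8 → r5 → r1

At r8: longest match for 213.168.67.50 is 213.168.64.0/19 -> r5
At r5: longest match for 213.168.67.50 is 213.168.0.0/13 -> r1
At r1: longest match for 213.168.67.50 is 213.160.0.0/12 -> directly connected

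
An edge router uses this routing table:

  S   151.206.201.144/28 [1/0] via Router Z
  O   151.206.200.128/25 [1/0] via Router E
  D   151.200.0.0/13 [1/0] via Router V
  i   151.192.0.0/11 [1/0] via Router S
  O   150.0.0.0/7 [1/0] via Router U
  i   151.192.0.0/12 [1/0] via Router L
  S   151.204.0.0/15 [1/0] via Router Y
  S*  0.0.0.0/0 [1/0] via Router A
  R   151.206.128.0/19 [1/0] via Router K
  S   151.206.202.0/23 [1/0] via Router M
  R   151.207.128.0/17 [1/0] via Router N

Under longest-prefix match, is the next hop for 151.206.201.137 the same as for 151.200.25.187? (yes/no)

151.206.201.137: longest match 151.200.0.0/13 -> Router V
151.200.25.187: longest match 151.200.0.0/13 -> Router V

yes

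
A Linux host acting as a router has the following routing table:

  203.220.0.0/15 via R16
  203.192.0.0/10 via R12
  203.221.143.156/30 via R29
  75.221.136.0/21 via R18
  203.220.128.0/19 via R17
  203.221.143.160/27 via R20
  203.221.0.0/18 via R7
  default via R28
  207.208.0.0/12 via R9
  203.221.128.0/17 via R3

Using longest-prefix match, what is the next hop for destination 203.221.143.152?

R3

Routes whose prefix contains 203.221.143.152:
  0.0.0.0/0 (default, matches everything) -> R28
  203.192.0.0/10 (203.192.0.0 - 203.255.255.255) -> R12
  203.220.0.0/15 (203.220.0.0 - 203.221.255.255) -> R16
  203.221.128.0/17 (203.221.128.0 - 203.221.255.255) -> R3
More-specific entries that do NOT match:
  203.221.143.156/30 (203.221.143.156 - 203.221.143.159) does not contain 203.221.143.152
  203.221.143.160/27 (203.221.143.160 - 203.221.143.191) does not contain 203.221.143.152
  75.221.136.0/21 (75.221.136.0 - 75.221.143.255) does not contain 203.221.143.152
  203.220.128.0/19 (203.220.128.0 - 203.220.159.255) does not contain 203.221.143.152
  203.221.0.0/18 (203.221.0.0 - 203.221.63.255) does not contain 203.221.143.152
Longest matching prefix is /17 -> next hop R3.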